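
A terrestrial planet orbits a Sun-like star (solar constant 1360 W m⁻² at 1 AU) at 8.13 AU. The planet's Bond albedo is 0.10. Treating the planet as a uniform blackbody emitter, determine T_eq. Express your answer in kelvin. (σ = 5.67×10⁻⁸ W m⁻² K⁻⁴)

Flux at 8.13 AU: S = 1360/8.13² = 20.6 W m⁻².
Energy balance: absorbed = emitted ⇒ πR²·S(1−A) = 4πR²·σT_eq⁴, so T_eq⁴ = S(1−A)/(4σ).
T_eq = [20.6 × 0.90 / (4 × 5.67×10⁻⁸)]^(1/4) = (8.17×10⁷)^(1/4) = 95.1 K.

T_eq ≈ 95.1 K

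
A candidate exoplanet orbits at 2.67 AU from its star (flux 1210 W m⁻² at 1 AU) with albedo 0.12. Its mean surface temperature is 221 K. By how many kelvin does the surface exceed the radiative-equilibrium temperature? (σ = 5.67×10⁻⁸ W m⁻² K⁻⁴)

ΔT ≈ 60.8 K

S = 1210/2.67² = 169.7 W m⁻².
T_eq = [S(1−A)/(4σ)]^(1/4) = [169.7×0.88/(4×5.67×10⁻⁸)]^(1/4) = 160.2 K.
ΔT = T_surf − T_eq = 221 − 160.2.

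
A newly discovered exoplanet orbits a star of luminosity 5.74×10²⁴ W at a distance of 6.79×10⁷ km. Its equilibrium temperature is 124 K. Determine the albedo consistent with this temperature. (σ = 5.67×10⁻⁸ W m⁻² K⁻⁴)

d = 6.79×10⁷ km = 6.79×10¹⁰ m.
Flux: S = L/(4πd²) = 5.74×10²⁴/(4π×(6.79×10¹⁰)²) = 99.1 W m⁻².
From T_eq⁴ = S(1−A)/(4σ): 1−A = 4σT_eq⁴/S.
1−A = 4 × 5.67×10⁻⁸ × (124)⁴ / 99.1 = 0.541.

A ≈ 0.46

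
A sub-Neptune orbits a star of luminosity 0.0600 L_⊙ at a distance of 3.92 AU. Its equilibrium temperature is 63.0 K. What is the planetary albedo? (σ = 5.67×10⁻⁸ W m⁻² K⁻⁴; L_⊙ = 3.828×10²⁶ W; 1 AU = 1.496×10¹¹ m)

A ≈ 0.33

d = 3.92 AU = 5.86×10¹¹ m.
L = 0.0600 × 3.828×10²⁶ = 2.30×10²⁵ W.
Flux: S = L/(4πd²) = 2.30×10²⁵/(4π×(5.86×10¹¹)²) = 5.31 W m⁻².
From T_eq⁴ = S(1−A)/(4σ): 1−A = 4σT_eq⁴/S.
1−A = 4 × 5.67×10⁻⁸ × (63.0)⁴ / 5.31 = 0.672.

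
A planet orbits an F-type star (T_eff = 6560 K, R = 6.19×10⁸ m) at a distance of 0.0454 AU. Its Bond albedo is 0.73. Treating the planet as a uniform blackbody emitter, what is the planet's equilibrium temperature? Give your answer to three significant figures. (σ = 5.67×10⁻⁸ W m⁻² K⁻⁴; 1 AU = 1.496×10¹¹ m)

d = 0.0454 AU = 6.79×10⁹ m.
L = 4πR_⋆²σT_⋆⁴ = 4π(6.19×10⁸)² × 5.67×10⁻⁸ × (6560)⁴ = 5.06×10²⁶ W.
S = L/(4πd²) = 8.72×10⁵ W m⁻².
Energy balance: absorbed = emitted ⇒ πR²·S(1−A) = 4πR²·σT_eq⁴, so T_eq⁴ = S(1−A)/(4σ).
T_eq = [8.72×10⁵ × 0.27 / (4 × 5.67×10⁻⁸)]^(1/4) = (1.04×10¹²)^(1/4) = 1010 K.

T_eq ≈ 1010 K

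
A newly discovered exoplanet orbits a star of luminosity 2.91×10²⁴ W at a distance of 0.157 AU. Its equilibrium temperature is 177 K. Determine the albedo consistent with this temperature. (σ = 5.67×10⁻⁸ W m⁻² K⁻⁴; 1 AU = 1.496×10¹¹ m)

A ≈ 0.47

d = 0.157 AU = 2.35×10¹⁰ m.
Flux: S = L/(4πd²) = 2.91×10²⁴/(4π×(2.35×10¹⁰)²) = 420 W m⁻².
From T_eq⁴ = S(1−A)/(4σ): 1−A = 4σT_eq⁴/S.
1−A = 4 × 5.67×10⁻⁸ × (177)⁴ / 420 = 0.530.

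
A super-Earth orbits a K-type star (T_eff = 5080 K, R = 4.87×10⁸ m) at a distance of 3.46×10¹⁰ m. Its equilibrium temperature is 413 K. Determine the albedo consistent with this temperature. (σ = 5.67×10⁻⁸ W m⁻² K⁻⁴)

A ≈ 0.12

L = 4πR_⋆²σT_⋆⁴ = 4π(4.87×10⁸)² × 5.67×10⁻⁸ × (5080)⁴ = 1.13×10²⁶ W.
S = L/(4πd²) = 7480 W m⁻².
From T_eq⁴ = S(1−A)/(4σ): 1−A = 4σT_eq⁴/S.
1−A = 4 × 5.67×10⁻⁸ × (413)⁴ / 7480 = 0.882.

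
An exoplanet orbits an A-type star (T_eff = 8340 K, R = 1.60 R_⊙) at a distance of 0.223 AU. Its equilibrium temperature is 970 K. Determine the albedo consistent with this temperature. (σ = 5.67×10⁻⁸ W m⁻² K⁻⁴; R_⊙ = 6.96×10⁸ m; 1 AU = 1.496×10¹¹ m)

R_⋆ = 1.60 × 6.96×10⁸ = 1.11×10⁹ m.
d = 0.223 AU = 3.34×10¹⁰ m.
L = 4πR_⋆²σT_⋆⁴ = 4π(1.11×10⁹)² × 5.67×10⁻⁸ × (8340)⁴ = 4.27×10²⁷ W.
S = L/(4πd²) = 3.06×10⁵ W m⁻².
From T_eq⁴ = S(1−A)/(4σ): 1−A = 4σT_eq⁴/S.
1−A = 4 × 5.67×10⁻⁸ × (970)⁴ / 3.06×10⁵ = 0.657.

A ≈ 0.34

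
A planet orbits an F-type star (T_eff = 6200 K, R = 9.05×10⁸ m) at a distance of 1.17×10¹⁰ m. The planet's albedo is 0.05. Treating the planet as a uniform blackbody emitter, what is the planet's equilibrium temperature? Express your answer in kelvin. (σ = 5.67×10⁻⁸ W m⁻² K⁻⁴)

T_eq ≈ 1200 K

L = 4πR_⋆²σT_⋆⁴ = 4π(9.05×10⁸)² × 5.67×10⁻⁸ × (6200)⁴ = 8.62×10²⁶ W.
S = L/(4πd²) = 5.01×10⁵ W m⁻².
Energy balance: absorbed = emitted ⇒ πR²·S(1−A) = 4πR²·σT_eq⁴, so T_eq⁴ = S(1−A)/(4σ).
T_eq = [5.01×10⁵ × 0.95 / (4 × 5.67×10⁻⁸)]^(1/4) = (2.10×10¹²)^(1/4) = 1200 K.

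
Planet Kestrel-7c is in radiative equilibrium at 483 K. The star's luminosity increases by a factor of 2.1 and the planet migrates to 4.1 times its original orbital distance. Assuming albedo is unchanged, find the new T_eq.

T_eq ∝ L^(1/4) · d^(−1/2).
T′ = 483 × 2.1^(1/4) / 4.1^(1/2) = 287 K.

T_eq ≈ 287 K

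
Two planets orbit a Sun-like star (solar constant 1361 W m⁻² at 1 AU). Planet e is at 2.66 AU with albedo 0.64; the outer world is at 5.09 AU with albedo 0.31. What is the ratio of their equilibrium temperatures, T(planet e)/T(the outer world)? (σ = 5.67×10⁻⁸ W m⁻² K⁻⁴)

T₁/T₂ ≈ 1.176

T_eq = [S₀(1−A)/(4σd²)]^(1/4), so T ∝ (1−A)^(1/4) / √d.
T₁ = [1361×0.36/(4×5.67×10⁻⁸×2.66²)]^(1/4) = 132.19 K.
T₂ = [1361×0.69/(4×5.67×10⁻⁸×5.09²)]^(1/4) = 112.44 K.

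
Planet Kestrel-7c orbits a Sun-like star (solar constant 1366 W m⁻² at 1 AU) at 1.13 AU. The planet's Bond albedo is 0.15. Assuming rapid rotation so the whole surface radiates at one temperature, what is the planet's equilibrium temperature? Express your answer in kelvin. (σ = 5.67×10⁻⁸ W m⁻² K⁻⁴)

T_eq ≈ 252 K

Flux at 1.13 AU: S = 1366/1.13² = 1070 W m⁻².
Energy balance: absorbed = emitted ⇒ πR²·S(1−A) = 4πR²·σT_eq⁴, so T_eq⁴ = S(1−A)/(4σ).
T_eq = [1070 × 0.85 / (4 × 5.67×10⁻⁸)]^(1/4) = (4.01×10⁹)^(1/4) = 252 K.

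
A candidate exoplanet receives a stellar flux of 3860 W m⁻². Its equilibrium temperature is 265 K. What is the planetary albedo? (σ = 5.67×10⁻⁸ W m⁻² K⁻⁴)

From T_eq⁴ = S(1−A)/(4σ): 1−A = 4σT_eq⁴/S.
1−A = 4 × 5.67×10⁻⁸ × (265)⁴ / 3860 = 0.290.

A ≈ 0.71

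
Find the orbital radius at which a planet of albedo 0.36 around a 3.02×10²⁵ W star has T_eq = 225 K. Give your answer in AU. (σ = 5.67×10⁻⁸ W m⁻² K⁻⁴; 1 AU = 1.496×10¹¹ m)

From T_eq⁴ = L(1−A)/(16πσd²): d = √[L(1−A)/(16πσT_eq⁴)].
d = √[3.02×10²⁵ × 0.64 / (16π × 5.67×10⁻⁸ × (225)⁴)] = 5.14×10¹⁰ m = 0.344 AU.

d ≈ 0.344 AU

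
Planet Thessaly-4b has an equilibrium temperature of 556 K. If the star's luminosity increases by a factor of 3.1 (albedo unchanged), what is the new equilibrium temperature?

T_eq ≈ 738 K

T_eq ∝ L^(1/4) · d^(−1/2).
T′ = 556 × 3.1^(1/4) = 738 K.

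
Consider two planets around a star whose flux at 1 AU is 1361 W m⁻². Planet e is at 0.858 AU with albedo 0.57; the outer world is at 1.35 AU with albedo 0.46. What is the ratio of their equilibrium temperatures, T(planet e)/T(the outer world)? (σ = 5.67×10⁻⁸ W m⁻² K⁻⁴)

T_eq = [S₀(1−A)/(4σd²)]^(1/4), so T ∝ (1−A)^(1/4) / √d.
T₁ = [1361×0.43/(4×5.67×10⁻⁸×0.858²)]^(1/4) = 243.32 K.
T₂ = [1361×0.54/(4×5.67×10⁻⁸×1.35²)]^(1/4) = 205.35 K.

T₁/T₂ ≈ 1.185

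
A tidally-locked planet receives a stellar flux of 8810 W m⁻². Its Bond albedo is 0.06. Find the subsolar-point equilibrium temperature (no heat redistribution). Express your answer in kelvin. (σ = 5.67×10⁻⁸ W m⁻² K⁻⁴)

T_ss ≈ 618 K

At the subsolar point the surface absorbs S(1−A) and emits σT⁴ per unit area — no factor of 4, since only the local patch is in balance.
T = [8810 × 0.94 / 5.67×10⁻⁸]^(1/4) = (1.46×10¹¹)^(1/4) = 618 K.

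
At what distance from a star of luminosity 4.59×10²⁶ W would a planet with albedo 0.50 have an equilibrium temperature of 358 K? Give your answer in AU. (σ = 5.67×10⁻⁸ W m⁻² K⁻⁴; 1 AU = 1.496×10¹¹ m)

d ≈ 0.468 AU

From T_eq⁴ = L(1−A)/(16πσd²): d = √[L(1−A)/(16πσT_eq⁴)].
d = √[4.59×10²⁶ × 0.50 / (16π × 5.67×10⁻⁸ × (358)⁴)] = 7.00×10¹⁰ m = 0.468 AU.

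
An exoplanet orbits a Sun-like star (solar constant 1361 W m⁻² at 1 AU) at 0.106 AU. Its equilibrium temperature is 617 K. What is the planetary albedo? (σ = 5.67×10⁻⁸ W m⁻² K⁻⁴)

A ≈ 0.73

Flux at 0.106 AU: S = 1361/0.106² = 1.21×10⁵ W m⁻².
From T_eq⁴ = S(1−A)/(4σ): 1−A = 4σT_eq⁴/S.
1−A = 4 × 5.67×10⁻⁸ × (617)⁴ / 1.21×10⁵ = 0.271.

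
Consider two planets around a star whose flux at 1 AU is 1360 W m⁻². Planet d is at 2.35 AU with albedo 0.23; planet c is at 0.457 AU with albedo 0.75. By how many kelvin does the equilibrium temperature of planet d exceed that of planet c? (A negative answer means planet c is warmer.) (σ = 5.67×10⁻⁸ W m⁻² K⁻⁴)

ΔT ≈ -121.0 K

T_eq = [S₀(1−A)/(4σd²)]^(1/4), so T ∝ (1−A)^(1/4) / √d.
T₁ = [1360×0.77/(4×5.67×10⁻⁸×2.35²)]^(1/4) = 170.04 K.
T₂ = [1360×0.25/(4×5.67×10⁻⁸×0.457²)]^(1/4) = 291.07 K.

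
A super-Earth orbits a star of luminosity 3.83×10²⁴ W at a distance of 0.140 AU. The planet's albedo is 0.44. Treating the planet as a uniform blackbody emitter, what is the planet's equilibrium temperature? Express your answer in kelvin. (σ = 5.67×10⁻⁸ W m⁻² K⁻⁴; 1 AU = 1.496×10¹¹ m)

T_eq ≈ 204 K

d = 0.140 AU = 2.09×10¹⁰ m.
Flux: S = L/(4πd²) = 3.83×10²⁴/(4π×(2.09×10¹⁰)²) = 695 W m⁻².
Energy balance: absorbed = emitted ⇒ πR²·S(1−A) = 4πR²·σT_eq⁴, so T_eq⁴ = S(1−A)/(4σ).
T_eq = [695 × 0.56 / (4 × 5.67×10⁻⁸)]^(1/4) = (1.72×10⁹)^(1/4) = 204 K.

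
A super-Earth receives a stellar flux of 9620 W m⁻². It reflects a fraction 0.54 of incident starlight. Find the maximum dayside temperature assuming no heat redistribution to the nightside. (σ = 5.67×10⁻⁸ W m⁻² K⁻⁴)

With no redistribution each surface element balances locally: S(1−A) = σT⁴.
T = [9620 × 0.46 / 5.67×10⁻⁸]^(1/4) = (7.80×10¹⁰)^(1/4) = 529 K.

T_ss ≈ 529 K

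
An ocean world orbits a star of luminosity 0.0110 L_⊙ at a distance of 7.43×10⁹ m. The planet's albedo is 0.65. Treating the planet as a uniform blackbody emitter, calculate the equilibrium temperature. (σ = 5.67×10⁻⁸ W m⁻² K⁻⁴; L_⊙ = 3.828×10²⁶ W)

L = 0.0110 × 3.828×10²⁶ = 4.21×10²⁴ W.
Flux: S = L/(4πd²) = 4.21×10²⁴/(4π×(7.43×10⁹)²) = 6070 W m⁻².
Energy balance: absorbed = emitted ⇒ πR²·S(1−A) = 4πR²·σT_eq⁴, so T_eq⁴ = S(1−A)/(4σ).
T_eq = [6070 × 0.35 / (4 × 5.67×10⁻⁸)]^(1/4) = (9.37×10⁹)^(1/4) = 311 K.

T_eq ≈ 311 K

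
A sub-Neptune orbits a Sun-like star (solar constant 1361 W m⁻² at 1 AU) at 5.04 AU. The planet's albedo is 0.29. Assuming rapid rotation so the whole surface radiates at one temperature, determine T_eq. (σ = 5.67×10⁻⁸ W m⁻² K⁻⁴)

T_eq ≈ 114 K

Flux at 5.04 AU: S = 1361/5.04² = 53.6 W m⁻².
Energy balance: absorbed = emitted ⇒ πR²·S(1−A) = 4πR²·σT_eq⁴, so T_eq⁴ = S(1−A)/(4σ).
T_eq = [53.6 × 0.71 / (4 × 5.67×10⁻⁸)]^(1/4) = (1.68×10⁸)^(1/4) = 114 K.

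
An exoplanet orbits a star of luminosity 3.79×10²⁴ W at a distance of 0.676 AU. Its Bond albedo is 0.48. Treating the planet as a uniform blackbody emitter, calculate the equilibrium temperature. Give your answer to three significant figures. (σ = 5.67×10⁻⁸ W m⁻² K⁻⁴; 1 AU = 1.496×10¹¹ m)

T_eq ≈ 90.7 K

d = 0.676 AU = 1.01×10¹¹ m.
Flux: S = L/(4πd²) = 3.79×10²⁴/(4π×(1.01×10¹¹)²) = 29.5 W m⁻².
Energy balance: absorbed = emitted ⇒ πR²·S(1−A) = 4πR²·σT_eq⁴, so T_eq⁴ = S(1−A)/(4σ).
T_eq = [29.5 × 0.52 / (4 × 5.67×10⁻⁸)]^(1/4) = (6.76×10⁷)^(1/4) = 90.7 K.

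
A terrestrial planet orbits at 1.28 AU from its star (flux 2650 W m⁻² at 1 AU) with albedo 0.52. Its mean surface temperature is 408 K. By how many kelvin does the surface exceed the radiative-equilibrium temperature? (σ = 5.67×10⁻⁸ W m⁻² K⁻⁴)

S = 2650/1.28² = 1617 W m⁻².
T_eq = [S(1−A)/(4σ)]^(1/4) = [1617×0.48/(4×5.67×10⁻⁸)]^(1/4) = 241.9 K.
ΔT = T_surf − T_eq = 408 − 241.9.

ΔT ≈ 166.1 K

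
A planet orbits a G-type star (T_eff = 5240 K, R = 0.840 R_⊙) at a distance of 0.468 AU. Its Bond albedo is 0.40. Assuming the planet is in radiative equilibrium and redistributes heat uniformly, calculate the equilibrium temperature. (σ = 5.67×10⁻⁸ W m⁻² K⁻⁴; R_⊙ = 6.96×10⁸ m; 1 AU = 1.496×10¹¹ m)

T_eq ≈ 298 K

R_⋆ = 0.840 × 6.96×10⁸ = 5.85×10⁸ m.
d = 0.468 AU = 7.00×10¹⁰ m.
L = 4πR_⋆²σT_⋆⁴ = 4π(5.85×10⁸)² × 5.67×10⁻⁸ × (5240)⁴ = 1.84×10²⁶ W.
S = L/(4πd²) = 2980 W m⁻².
Energy balance: absorbed = emitted ⇒ πR²·S(1−A) = 4πR²·σT_eq⁴, so T_eq⁴ = S(1−A)/(4σ).
T_eq = [2980 × 0.60 / (4 × 5.67×10⁻⁸)]^(1/4) = (7.89×10⁹)^(1/4) = 298 K.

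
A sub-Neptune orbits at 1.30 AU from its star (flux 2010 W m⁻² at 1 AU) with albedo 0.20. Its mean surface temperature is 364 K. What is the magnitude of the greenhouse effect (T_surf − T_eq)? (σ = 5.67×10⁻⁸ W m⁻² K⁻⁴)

ΔT ≈ 109.5 K

S = 2010/1.30² = 1189 W m⁻².
T_eq = [S(1−A)/(4σ)]^(1/4) = [1189×0.80/(4×5.67×10⁻⁸)]^(1/4) = 254.5 K.
ΔT = T_surf − T_eq = 364 − 254.5.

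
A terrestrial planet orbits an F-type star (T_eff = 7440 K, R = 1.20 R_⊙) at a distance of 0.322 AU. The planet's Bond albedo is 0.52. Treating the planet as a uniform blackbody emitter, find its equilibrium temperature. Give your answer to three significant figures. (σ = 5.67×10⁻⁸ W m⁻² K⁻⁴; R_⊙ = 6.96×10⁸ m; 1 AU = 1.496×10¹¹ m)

T_eq ≈ 577 K

R_⋆ = 1.20 × 6.96×10⁸ = 8.35×10⁸ m.
d = 0.322 AU = 4.82×10¹⁰ m.
L = 4πR_⋆²σT_⋆⁴ = 4π(8.35×10⁸)² × 5.67×10⁻⁸ × (7440)⁴ = 1.52×10²⁷ W.
S = L/(4πd²) = 5.22×10⁴ W m⁻².
Energy balance: absorbed = emitted ⇒ πR²·S(1−A) = 4πR²·σT_eq⁴, so T_eq⁴ = S(1−A)/(4σ).
T_eq = [5.22×10⁴ × 0.48 / (4 × 5.67×10⁻⁸)]^(1/4) = (1.11×10¹¹)^(1/4) = 577 K.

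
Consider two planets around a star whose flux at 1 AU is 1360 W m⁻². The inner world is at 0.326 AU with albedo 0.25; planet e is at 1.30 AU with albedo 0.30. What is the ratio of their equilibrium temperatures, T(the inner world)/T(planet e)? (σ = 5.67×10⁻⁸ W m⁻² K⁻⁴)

T₁/T₂ ≈ 2.032

T_eq = [S₀(1−A)/(4σd²)]^(1/4), so T ∝ (1−A)^(1/4) / √d.
T₁ = [1360×0.75/(4×5.67×10⁻⁸×0.326²)]^(1/4) = 453.56 K.
T₂ = [1360×0.70/(4×5.67×10⁻⁸×1.30²)]^(1/4) = 223.24 K.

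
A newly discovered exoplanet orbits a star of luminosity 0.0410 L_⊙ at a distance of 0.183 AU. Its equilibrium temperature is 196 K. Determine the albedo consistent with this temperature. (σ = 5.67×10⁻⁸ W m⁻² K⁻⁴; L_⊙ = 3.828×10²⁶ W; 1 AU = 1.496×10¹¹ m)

A ≈ 0.80

d = 0.183 AU = 2.74×10¹⁰ m.
L = 0.0410 × 3.828×10²⁶ = 1.57×10²⁵ W.
Flux: S = L/(4πd²) = 1.57×10²⁵/(4π×(2.74×10¹⁰)²) = 1670 W m⁻².
From T_eq⁴ = S(1−A)/(4σ): 1−A = 4σT_eq⁴/S.
1−A = 4 × 5.67×10⁻⁸ × (196)⁴ / 1670 = 0.201.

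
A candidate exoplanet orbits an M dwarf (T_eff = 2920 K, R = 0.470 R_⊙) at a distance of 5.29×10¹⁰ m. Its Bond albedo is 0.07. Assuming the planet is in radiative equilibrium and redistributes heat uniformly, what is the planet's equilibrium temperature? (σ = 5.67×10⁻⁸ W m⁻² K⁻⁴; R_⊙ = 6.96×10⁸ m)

R_⋆ = 0.470 × 6.96×10⁸ = 3.27×10⁸ m.
L = 4πR_⋆²σT_⋆⁴ = 4π(3.27×10⁸)² × 5.67×10⁻⁸ × (2920)⁴ = 5.54×10²⁴ W.
S = L/(4πd²) = 158 W m⁻².
Energy balance: absorbed = emitted ⇒ πR²·S(1−A) = 4πR²·σT_eq⁴, so T_eq⁴ = S(1−A)/(4σ).
T_eq = [158 × 0.93 / (4 × 5.67×10⁻⁸)]^(1/4) = (6.46×10⁸)^(1/4) = 159 K.

T_eq ≈ 159 K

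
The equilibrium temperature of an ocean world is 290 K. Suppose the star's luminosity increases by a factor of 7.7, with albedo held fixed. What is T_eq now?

T_eq ≈ 483 K

T_eq ∝ L^(1/4) · d^(−1/2).
T′ = 290 × 7.7^(1/4) = 483 K.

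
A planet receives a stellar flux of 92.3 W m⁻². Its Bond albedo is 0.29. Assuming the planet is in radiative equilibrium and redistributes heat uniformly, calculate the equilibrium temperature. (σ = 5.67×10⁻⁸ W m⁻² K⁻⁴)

T_eq ≈ 130 K

Energy balance: absorbed = emitted ⇒ πR²·S(1−A) = 4πR²·σT_eq⁴, so T_eq⁴ = S(1−A)/(4σ).
T_eq = [92.3 × 0.71 / (4 × 5.67×10⁻⁸)]^(1/4) = (2.89×10⁸)^(1/4) = 130 K.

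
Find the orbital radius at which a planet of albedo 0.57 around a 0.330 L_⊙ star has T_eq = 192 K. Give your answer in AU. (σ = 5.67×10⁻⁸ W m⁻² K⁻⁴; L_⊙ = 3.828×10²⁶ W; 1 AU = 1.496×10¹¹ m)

d ≈ 0.792 AU

L = 0.330 × 3.828×10²⁶ = 1.26×10²⁶ W.
From T_eq⁴ = L(1−A)/(16πσd²): d = √[L(1−A)/(16πσT_eq⁴)].
d = √[1.26×10²⁶ × 0.43 / (16π × 5.67×10⁻⁸ × (192)⁴)] = 1.18×10¹¹ m = 0.792 AU.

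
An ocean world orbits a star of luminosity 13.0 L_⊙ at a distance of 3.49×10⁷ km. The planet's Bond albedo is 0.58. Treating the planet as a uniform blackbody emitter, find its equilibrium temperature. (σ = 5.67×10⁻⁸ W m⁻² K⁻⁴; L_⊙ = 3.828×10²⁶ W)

T_eq ≈ 881 K

d = 3.49×10⁷ km = 3.49×10¹⁰ m.
L = 13.0 × 3.828×10²⁶ = 4.98×10²⁷ W.
Flux: S = L/(4πd²) = 4.98×10²⁷/(4π×(3.49×10¹⁰)²) = 3.25×10⁵ W m⁻².
Energy balance: absorbed = emitted ⇒ πR²·S(1−A) = 4πR²·σT_eq⁴, so T_eq⁴ = S(1−A)/(4σ).
T_eq = [3.25×10⁵ × 0.42 / (4 × 5.67×10⁻⁸)]^(1/4) = (6.02×10¹¹)^(1/4) = 881 K.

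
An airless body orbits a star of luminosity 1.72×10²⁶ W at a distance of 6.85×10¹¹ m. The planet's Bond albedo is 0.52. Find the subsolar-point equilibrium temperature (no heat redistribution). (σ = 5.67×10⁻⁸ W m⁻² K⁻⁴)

Flux: S = L/(4πd²) = 1.72×10²⁶/(4π×(6.85×10¹¹)²) = 29.2 W m⁻².
At the subsolar point the surface absorbs S(1−A) and emits σT⁴ per unit area — no factor of 4, since only the local patch is in balance.
T = [29.2 × 0.48 / 5.67×10⁻⁸]^(1/4) = (2.47×10⁸)^(1/4) = 125 K.

T_ss ≈ 125 K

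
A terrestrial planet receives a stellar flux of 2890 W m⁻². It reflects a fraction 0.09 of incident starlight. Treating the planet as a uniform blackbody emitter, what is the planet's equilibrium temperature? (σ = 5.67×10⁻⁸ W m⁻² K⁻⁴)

Energy balance: absorbed = emitted ⇒ πR²·S(1−A) = 4πR²·σT_eq⁴, so T_eq⁴ = S(1−A)/(4σ).
T_eq = [2890 × 0.91 / (4 × 5.67×10⁻⁸)]^(1/4) = (1.16×10¹⁰)^(1/4) = 328 K.

T_eq ≈ 328 K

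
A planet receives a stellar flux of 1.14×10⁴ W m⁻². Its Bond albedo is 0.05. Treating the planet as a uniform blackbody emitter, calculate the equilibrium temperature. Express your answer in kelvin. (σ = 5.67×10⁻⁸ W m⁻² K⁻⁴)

Energy balance: absorbed = emitted ⇒ πR²·S(1−A) = 4πR²·σT_eq⁴, so T_eq⁴ = S(1−A)/(4σ).
T_eq = [1.14×10⁴ × 0.95 / (4 × 5.67×10⁻⁸)]^(1/4) = (4.78×10¹⁰)^(1/4) = 467 K.

T_eq ≈ 467 K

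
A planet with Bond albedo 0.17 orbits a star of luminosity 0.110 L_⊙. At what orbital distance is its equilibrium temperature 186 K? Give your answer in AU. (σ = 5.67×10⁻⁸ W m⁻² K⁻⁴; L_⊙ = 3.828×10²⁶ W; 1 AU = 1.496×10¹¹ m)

d ≈ 0.677 AU

L = 0.110 × 3.828×10²⁶ = 4.21×10²⁵ W.
From T_eq⁴ = L(1−A)/(16πσd²): d = √[L(1−A)/(16πσT_eq⁴)].
d = √[4.21×10²⁵ × 0.83 / (16π × 5.67×10⁻⁸ × (186)⁴)] = 1.01×10¹¹ m = 0.677 AU.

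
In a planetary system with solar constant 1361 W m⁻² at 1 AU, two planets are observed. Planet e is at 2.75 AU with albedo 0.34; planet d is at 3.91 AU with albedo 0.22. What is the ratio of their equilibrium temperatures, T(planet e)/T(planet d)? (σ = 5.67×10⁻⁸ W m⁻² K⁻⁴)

T₁/T₂ ≈ 1.144

T_eq = [S₀(1−A)/(4σd²)]^(1/4), so T ∝ (1−A)^(1/4) / √d.
T₁ = [1361×0.66/(4×5.67×10⁻⁸×2.75²)]^(1/4) = 151.28 K.
T₂ = [1361×0.78/(4×5.67×10⁻⁸×3.91²)]^(1/4) = 132.28 K.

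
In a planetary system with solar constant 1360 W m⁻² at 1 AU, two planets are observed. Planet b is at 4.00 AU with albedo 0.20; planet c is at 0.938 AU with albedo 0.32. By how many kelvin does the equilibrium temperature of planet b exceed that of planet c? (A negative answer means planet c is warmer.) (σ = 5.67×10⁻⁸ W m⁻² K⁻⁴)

ΔT ≈ -129.3 K

T_eq = [S₀(1−A)/(4σd²)]^(1/4), so T ∝ (1−A)^(1/4) / √d.
T₁ = [1360×0.80/(4×5.67×10⁻⁸×4.00²)]^(1/4) = 131.59 K.
T₂ = [1360×0.68/(4×5.67×10⁻⁸×0.938²)]^(1/4) = 260.92 K.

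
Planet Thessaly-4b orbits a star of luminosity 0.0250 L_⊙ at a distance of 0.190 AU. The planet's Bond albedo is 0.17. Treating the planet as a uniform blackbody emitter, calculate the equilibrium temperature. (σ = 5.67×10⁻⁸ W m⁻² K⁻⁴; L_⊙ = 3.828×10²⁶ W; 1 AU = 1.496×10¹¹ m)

d = 0.190 AU = 2.84×10¹⁰ m.
L = 0.0250 × 3.828×10²⁶ = 9.57×10²⁴ W.
Flux: S = L/(4πd²) = 9.57×10²⁴/(4π×(2.84×10¹⁰)²) = 943 W m⁻².
Energy balance: absorbed = emitted ⇒ πR²·S(1−A) = 4πR²·σT_eq⁴, so T_eq⁴ = S(1−A)/(4σ).
T_eq = [943 × 0.83 / (4 × 5.67×10⁻⁸)]^(1/4) = (3.45×10⁹)^(1/4) = 242 K.

T_eq ≈ 242 K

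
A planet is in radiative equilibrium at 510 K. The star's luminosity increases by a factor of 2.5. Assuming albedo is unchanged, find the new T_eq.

T_eq ≈ 641 K

T_eq ∝ L^(1/4) · d^(−1/2).
T′ = 510 × 2.5^(1/4) = 641 K.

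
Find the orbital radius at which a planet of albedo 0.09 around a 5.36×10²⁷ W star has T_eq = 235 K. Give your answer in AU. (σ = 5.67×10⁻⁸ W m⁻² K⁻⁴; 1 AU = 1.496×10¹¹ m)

d ≈ 5.01 AU

From T_eq⁴ = L(1−A)/(16πσd²): d = √[L(1−A)/(16πσT_eq⁴)].
d = √[5.36×10²⁷ × 0.91 / (16π × 5.67×10⁻⁸ × (235)⁴)] = 7.49×10¹¹ m = 5.01 AU.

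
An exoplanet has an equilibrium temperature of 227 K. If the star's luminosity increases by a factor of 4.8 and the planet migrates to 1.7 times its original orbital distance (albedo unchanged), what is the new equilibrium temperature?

T_eq ∝ L^(1/4) · d^(−1/2).
T′ = 227 × 4.8^(1/4) / 1.7^(1/2) = 258 K.

T_eq ≈ 258 K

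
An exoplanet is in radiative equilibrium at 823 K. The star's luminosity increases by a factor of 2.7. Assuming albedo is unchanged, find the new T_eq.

T_eq ∝ L^(1/4) · d^(−1/2).
T′ = 823 × 2.7^(1/4) = 1050 K.

T_eq ≈ 1050 K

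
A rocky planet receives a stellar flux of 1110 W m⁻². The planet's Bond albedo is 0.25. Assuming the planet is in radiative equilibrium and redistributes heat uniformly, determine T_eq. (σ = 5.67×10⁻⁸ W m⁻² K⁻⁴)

T_eq ≈ 246 K

Energy balance: absorbed = emitted ⇒ πR²·S(1−A) = 4πR²·σT_eq⁴, so T_eq⁴ = S(1−A)/(4σ).
T_eq = [1110 × 0.75 / (4 × 5.67×10⁻⁸)]^(1/4) = (3.67×10⁹)^(1/4) = 246 K.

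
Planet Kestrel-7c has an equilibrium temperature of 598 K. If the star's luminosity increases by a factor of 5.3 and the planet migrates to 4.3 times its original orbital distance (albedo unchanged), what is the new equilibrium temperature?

T_eq ∝ L^(1/4) · d^(−1/2).
T′ = 598 × 5.3^(1/4) / 4.3^(1/2) = 438 K.

T_eq ≈ 438 K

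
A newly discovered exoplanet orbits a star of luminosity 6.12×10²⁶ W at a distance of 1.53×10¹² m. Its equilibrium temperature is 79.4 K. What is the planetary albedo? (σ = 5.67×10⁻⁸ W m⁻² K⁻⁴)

A ≈ 0.57

Flux: S = L/(4πd²) = 6.12×10²⁶/(4π×(1.53×10¹²)²) = 20.8 W m⁻².
From T_eq⁴ = S(1−A)/(4σ): 1−A = 4σT_eq⁴/S.
1−A = 4 × 5.67×10⁻⁸ × (79.4)⁴ / 20.8 = 0.433.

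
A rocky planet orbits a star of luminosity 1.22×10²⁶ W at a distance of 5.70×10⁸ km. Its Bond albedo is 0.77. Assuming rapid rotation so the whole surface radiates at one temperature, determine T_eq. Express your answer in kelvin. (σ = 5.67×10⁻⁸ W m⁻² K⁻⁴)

T_eq ≈ 74.2 K

d = 5.70×10⁸ km = 5.70×10¹¹ m.
Flux: S = L/(4πd²) = 1.22×10²⁶/(4π×(5.70×10¹¹)²) = 29.9 W m⁻².
Energy balance: absorbed = emitted ⇒ πR²·S(1−A) = 4πR²·σT_eq⁴, so T_eq⁴ = S(1−A)/(4σ).
T_eq = [29.9 × 0.23 / (4 × 5.67×10⁻⁸)]^(1/4) = (3.03×10⁷)^(1/4) = 74.2 K.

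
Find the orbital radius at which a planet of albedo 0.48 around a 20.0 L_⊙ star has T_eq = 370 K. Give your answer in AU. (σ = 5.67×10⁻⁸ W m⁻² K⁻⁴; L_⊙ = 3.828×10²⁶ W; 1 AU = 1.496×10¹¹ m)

L = 20.0 × 3.828×10²⁶ = 7.66×10²⁷ W.
From T_eq⁴ = L(1−A)/(16πσd²): d = √[L(1−A)/(16πσT_eq⁴)].
d = √[7.66×10²⁷ × 0.52 / (16π × 5.67×10⁻⁸ × (370)⁴)] = 2.73×10¹¹ m = 1.82 AU.

d ≈ 1.82 AU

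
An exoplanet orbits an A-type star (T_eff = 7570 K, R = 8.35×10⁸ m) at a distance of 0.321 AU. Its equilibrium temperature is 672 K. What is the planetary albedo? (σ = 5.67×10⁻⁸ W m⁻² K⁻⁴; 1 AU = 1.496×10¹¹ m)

A ≈ 0.18

d = 0.321 AU = 4.80×10¹⁰ m.
L = 4πR_⋆²σT_⋆⁴ = 4π(8.35×10⁸)² × 5.67×10⁻⁸ × (7570)⁴ = 1.63×10²⁷ W.
S = L/(4πd²) = 5.63×10⁴ W m⁻².
From T_eq⁴ = S(1−A)/(4σ): 1−A = 4σT_eq⁴/S.
1−A = 4 × 5.67×10⁻⁸ × (672)⁴ / 5.63×10⁴ = 0.822.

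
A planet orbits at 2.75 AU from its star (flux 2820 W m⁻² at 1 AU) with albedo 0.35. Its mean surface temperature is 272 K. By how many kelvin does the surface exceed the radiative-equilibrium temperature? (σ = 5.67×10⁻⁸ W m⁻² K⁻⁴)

S = 2820/2.75² = 372.9 W m⁻².
T_eq = [S(1−A)/(4σ)]^(1/4) = [372.9×0.65/(4×5.67×10⁻⁸)]^(1/4) = 180.8 K.
ΔT = T_surf − T_eq = 272 − 180.8.

ΔT ≈ 91.2 K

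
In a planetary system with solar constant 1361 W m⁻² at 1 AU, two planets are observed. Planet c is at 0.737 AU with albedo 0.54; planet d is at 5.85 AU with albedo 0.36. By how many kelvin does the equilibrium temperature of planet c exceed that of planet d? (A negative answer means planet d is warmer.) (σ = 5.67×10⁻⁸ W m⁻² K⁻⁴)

T_eq = [S₀(1−A)/(4σd²)]^(1/4), so T ∝ (1−A)^(1/4) / √d.
T₁ = [1361×0.46/(4×5.67×10⁻⁸×0.737²)]^(1/4) = 267.00 K.
T₂ = [1361×0.64/(4×5.67×10⁻⁸×5.85²)]^(1/4) = 102.92 K.

ΔT ≈ 164.1 K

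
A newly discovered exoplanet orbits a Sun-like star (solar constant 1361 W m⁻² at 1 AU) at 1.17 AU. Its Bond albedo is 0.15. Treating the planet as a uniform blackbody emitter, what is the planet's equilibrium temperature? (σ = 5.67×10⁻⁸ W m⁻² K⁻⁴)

T_eq ≈ 247 K

Flux at 1.17 AU: S = 1361/1.17² = 994 W m⁻².
Energy balance: absorbed = emitted ⇒ πR²·S(1−A) = 4πR²·σT_eq⁴, so T_eq⁴ = S(1−A)/(4σ).
T_eq = [994 × 0.85 / (4 × 5.67×10⁻⁸)]^(1/4) = (3.73×10⁹)^(1/4) = 247 K.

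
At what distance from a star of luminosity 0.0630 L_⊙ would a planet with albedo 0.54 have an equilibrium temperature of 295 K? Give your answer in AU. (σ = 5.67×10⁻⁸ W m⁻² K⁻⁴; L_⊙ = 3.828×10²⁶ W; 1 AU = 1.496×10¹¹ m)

d ≈ 0.152 AU

L = 0.0630 × 3.828×10²⁶ = 2.41×10²⁵ W.
From T_eq⁴ = L(1−A)/(16πσd²): d = √[L(1−A)/(16πσT_eq⁴)].
d = √[2.41×10²⁵ × 0.46 / (16π × 5.67×10⁻⁸ × (295)⁴)] = 2.27×10¹⁰ m = 0.152 AU.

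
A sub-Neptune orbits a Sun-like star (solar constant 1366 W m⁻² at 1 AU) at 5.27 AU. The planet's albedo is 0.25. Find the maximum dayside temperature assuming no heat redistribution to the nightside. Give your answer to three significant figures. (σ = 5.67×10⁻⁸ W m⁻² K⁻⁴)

Flux at 5.27 AU: S = 1366/5.27² = 49.2 W m⁻².
With no redistribution each surface element balances locally: S(1−A) = σT⁴.
T = [49.2 × 0.75 / 5.67×10⁻⁸]^(1/4) = (6.51×10⁸)^(1/4) = 160 K.

T_ss ≈ 160 K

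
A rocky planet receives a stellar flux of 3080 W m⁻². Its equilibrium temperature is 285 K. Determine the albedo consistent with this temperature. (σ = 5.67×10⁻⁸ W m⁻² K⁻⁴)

From T_eq⁴ = S(1−A)/(4σ): 1−A = 4σT_eq⁴/S.
1−A = 4 × 5.67×10⁻⁸ × (285)⁴ / 3080 = 0.486.

A ≈ 0.51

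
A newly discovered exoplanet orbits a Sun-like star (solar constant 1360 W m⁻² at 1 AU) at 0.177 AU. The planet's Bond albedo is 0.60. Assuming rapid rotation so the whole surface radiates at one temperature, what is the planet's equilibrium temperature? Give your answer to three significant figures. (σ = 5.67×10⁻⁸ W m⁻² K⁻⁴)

Flux at 0.177 AU: S = 1360/0.177² = 4.34×10⁴ W m⁻².
Energy balance: absorbed = emitted ⇒ πR²·S(1−A) = 4πR²·σT_eq⁴, so T_eq⁴ = S(1−A)/(4σ).
T_eq = [4.34×10⁴ × 0.40 / (4 × 5.67×10⁻⁸)]^(1/4) = (7.66×10¹⁰)^(1/4) = 526 K.

T_eq ≈ 526 K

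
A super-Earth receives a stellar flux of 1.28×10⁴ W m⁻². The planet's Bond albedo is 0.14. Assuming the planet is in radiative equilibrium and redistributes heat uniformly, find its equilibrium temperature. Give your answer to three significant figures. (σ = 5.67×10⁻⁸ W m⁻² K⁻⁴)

Energy balance: absorbed = emitted ⇒ πR²·S(1−A) = 4πR²·σT_eq⁴, so T_eq⁴ = S(1−A)/(4σ).
T_eq = [1.28×10⁴ × 0.86 / (4 × 5.67×10⁻⁸)]^(1/4) = (4.85×10¹⁰)^(1/4) = 469 K.

T_eq ≈ 469 K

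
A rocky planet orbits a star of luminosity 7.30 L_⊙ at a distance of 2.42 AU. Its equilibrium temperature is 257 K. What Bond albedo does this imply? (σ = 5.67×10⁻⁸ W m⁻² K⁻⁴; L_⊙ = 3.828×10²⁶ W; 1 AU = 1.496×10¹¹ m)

A ≈ 0.42

d = 2.42 AU = 3.62×10¹¹ m.
L = 7.30 × 3.828×10²⁶ = 2.79×10²⁷ W.
Flux: S = L/(4πd²) = 2.79×10²⁷/(4π×(3.62×10¹¹)²) = 1700 W m⁻².
From T_eq⁴ = S(1−A)/(4σ): 1−A = 4σT_eq⁴/S.
1−A = 4 × 5.67×10⁻⁸ × (257)⁴ / 1700 = 0.583.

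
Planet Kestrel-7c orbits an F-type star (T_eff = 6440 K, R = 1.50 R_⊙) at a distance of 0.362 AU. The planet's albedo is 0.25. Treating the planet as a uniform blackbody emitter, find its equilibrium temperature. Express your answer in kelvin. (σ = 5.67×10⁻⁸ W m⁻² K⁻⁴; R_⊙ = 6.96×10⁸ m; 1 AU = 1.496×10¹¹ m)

T_eq ≈ 588 K

R_⋆ = 1.50 × 6.96×10⁸ = 1.04×10⁹ m.
d = 0.362 AU = 5.42×10¹⁰ m.
L = 4πR_⋆²σT_⋆⁴ = 4π(1.04×10⁹)² × 5.67×10⁻⁸ × (6440)⁴ = 1.34×10²⁷ W.
S = L/(4πd²) = 3.62×10⁴ W m⁻².
Energy balance: absorbed = emitted ⇒ πR²·S(1−A) = 4πR²·σT_eq⁴, so T_eq⁴ = S(1−A)/(4σ).
T_eq = [3.62×10⁴ × 0.75 / (4 × 5.67×10⁻⁸)]^(1/4) = (1.20×10¹¹)^(1/4) = 588 K.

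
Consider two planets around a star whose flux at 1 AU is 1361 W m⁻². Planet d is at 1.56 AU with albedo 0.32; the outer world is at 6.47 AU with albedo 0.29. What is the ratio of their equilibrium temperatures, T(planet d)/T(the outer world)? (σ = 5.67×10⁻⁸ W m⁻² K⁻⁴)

T_eq = [S₀(1−A)/(4σd²)]^(1/4), so T ∝ (1−A)^(1/4) / √d.
T₁ = [1361×0.68/(4×5.67×10⁻⁸×1.56²)]^(1/4) = 202.36 K.
T₂ = [1361×0.71/(4×5.67×10⁻⁸×6.47²)]^(1/4) = 100.44 K.

T₁/T₂ ≈ 2.015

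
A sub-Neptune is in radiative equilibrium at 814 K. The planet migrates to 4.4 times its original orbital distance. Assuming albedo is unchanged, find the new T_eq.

T_eq ∝ L^(1/4) · d^(−1/2).
T′ = 814 / 4.4^(1/2) = 388 K.

T_eq ≈ 388 K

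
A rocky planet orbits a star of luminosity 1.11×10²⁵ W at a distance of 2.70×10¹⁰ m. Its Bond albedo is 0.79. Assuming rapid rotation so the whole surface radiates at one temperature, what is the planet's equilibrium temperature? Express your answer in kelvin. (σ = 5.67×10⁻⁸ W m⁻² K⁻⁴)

Flux: S = L/(4πd²) = 1.11×10²⁵/(4π×(2.70×10¹⁰)²) = 1210 W m⁻².
Energy balance: absorbed = emitted ⇒ πR²·S(1−A) = 4πR²·σT_eq⁴, so T_eq⁴ = S(1−A)/(4σ).
T_eq = [1210 × 0.21 / (4 × 5.67×10⁻⁸)]^(1/4) = (1.12×10⁹)^(1/4) = 183 K.

T_eq ≈ 183 K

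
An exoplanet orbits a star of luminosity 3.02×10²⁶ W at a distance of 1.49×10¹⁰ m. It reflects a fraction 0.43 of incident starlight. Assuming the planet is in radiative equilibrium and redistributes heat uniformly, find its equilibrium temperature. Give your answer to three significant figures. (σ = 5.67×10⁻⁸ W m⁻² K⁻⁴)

T_eq ≈ 722 K

Flux: S = L/(4πd²) = 3.02×10²⁶/(4π×(1.49×10¹⁰)²) = 1.08×10⁵ W m⁻².
Energy balance: absorbed = emitted ⇒ πR²·S(1−A) = 4πR²·σT_eq⁴, so T_eq⁴ = S(1−A)/(4σ).
T_eq = [1.08×10⁵ × 0.57 / (4 × 5.67×10⁻⁸)]^(1/4) = (2.72×10¹¹)^(1/4) = 722 K.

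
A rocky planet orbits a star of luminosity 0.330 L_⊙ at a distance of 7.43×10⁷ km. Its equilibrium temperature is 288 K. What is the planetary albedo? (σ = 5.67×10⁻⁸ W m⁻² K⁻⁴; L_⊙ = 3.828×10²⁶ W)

d = 7.43×10⁷ km = 7.43×10¹⁰ m.
L = 0.330 × 3.828×10²⁶ = 1.26×10²⁶ W.
Flux: S = L/(4πd²) = 1.26×10²⁶/(4π×(7.43×10¹⁰)²) = 1820 W m⁻².
From T_eq⁴ = S(1−A)/(4σ): 1−A = 4σT_eq⁴/S.
1−A = 4 × 5.67×10⁻⁸ × (288)⁴ / 1820 = 0.857.

A ≈ 0.14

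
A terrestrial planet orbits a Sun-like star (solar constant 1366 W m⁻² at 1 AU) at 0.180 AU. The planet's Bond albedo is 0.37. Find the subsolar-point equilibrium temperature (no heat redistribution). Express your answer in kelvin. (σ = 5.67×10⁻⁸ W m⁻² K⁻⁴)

T_ss ≈ 827 K

Flux at 0.180 AU: S = 1366/0.180² = 4.22×10⁴ W m⁻².
At the subsolar point the surface absorbs S(1−A) and emits σT⁴ per unit area — no factor of 4, since only the local patch is in balance.
T = [4.22×10⁴ × 0.63 / 5.67×10⁻⁸]^(1/4) = (4.68×10¹¹)^(1/4) = 827 K.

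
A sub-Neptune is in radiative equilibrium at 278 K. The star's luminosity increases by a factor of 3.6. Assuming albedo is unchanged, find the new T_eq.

T_eq ≈ 383 K

T_eq ∝ L^(1/4) · d^(−1/2).
T′ = 278 × 3.6^(1/4) = 383 K.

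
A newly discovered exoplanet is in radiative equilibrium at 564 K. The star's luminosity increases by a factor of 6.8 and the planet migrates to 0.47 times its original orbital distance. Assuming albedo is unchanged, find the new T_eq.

T_eq ∝ L^(1/4) · d^(−1/2).
T′ = 564 × 6.8^(1/4) / 0.47^(1/2) = 1330 K.

T_eq ≈ 1330 K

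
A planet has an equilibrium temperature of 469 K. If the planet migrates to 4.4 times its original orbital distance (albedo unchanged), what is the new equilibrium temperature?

T_eq ∝ L^(1/4) · d^(−1/2).
T′ = 469 / 4.4^(1/2) = 224 K.

T_eq ≈ 224 K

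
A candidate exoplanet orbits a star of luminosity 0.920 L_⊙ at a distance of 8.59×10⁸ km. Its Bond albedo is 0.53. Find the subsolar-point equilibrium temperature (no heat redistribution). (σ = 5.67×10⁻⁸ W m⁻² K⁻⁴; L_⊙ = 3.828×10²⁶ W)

T_ss ≈ 133 K

d = 8.59×10⁸ km = 8.59×10¹¹ m.
L = 0.920 × 3.828×10²⁶ = 3.52×10²⁶ W.
Flux: S = L/(4πd²) = 3.52×10²⁶/(4π×(8.59×10¹¹)²) = 38.0 W m⁻².
At the subsolar point the surface absorbs S(1−A) and emits σT⁴ per unit area — no factor of 4, since only the local patch is in balance.
T = [38.0 × 0.47 / 5.67×10⁻⁸]^(1/4) = (3.15×10⁸)^(1/4) = 133 K.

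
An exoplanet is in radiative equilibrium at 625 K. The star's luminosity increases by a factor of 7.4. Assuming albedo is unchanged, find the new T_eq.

T_eq ≈ 1030 K

T_eq ∝ L^(1/4) · d^(−1/2).
T′ = 625 × 7.4^(1/4) = 1030 K.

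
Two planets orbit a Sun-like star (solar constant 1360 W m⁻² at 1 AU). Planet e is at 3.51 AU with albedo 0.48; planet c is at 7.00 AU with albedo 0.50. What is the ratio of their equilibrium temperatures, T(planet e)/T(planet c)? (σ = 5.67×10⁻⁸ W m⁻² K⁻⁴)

T_eq = [S₀(1−A)/(4σd²)]^(1/4), so T ∝ (1−A)^(1/4) / √d.
T₁ = [1360×0.52/(4×5.67×10⁻⁸×3.51²)]^(1/4) = 126.13 K.
T₂ = [1360×0.50/(4×5.67×10⁻⁸×7.00²)]^(1/4) = 88.44 K.

T₁/T₂ ≈ 1.426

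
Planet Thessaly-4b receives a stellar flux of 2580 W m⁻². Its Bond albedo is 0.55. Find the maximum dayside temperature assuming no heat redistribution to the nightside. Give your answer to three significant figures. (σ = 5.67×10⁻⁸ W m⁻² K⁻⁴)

T_ss ≈ 378 K

With no redistribution each surface element balances locally: S(1−A) = σT⁴.
T = [2580 × 0.45 / 5.67×10⁻⁸]^(1/4) = (2.05×10¹⁰)^(1/4) = 378 K.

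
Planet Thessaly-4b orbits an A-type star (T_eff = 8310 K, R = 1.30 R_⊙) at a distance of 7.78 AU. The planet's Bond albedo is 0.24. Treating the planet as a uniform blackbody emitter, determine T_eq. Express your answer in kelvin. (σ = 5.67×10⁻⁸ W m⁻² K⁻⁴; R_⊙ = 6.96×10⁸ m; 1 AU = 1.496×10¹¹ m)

R_⋆ = 1.30 × 6.96×10⁸ = 9.05×10⁸ m.
d = 7.78 AU = 1.16×10¹² m.
L = 4πR_⋆²σT_⋆⁴ = 4π(9.05×10⁸)² × 5.67×10⁻⁸ × (8310)⁴ = 2.78×10²⁷ W.
S = L/(4πd²) = 163 W m⁻².
Energy balance: absorbed = emitted ⇒ πR²·S(1−A) = 4πR²·σT_eq⁴, so T_eq⁴ = S(1−A)/(4σ).
T_eq = [163 × 0.76 / (4 × 5.67×10⁻⁸)]^(1/4) = (5.48×10⁸)^(1/4) = 153 K.

T_eq ≈ 153 K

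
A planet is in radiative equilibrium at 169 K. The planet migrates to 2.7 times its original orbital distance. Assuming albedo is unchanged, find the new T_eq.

T_eq ≈ 103 K

T_eq ∝ L^(1/4) · d^(−1/2).
T′ = 169 / 2.7^(1/2) = 103 K.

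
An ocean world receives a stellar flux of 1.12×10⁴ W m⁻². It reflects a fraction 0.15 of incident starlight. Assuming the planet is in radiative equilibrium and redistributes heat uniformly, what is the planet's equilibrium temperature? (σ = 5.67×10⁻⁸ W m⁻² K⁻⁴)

T_eq ≈ 453 K

Energy balance: absorbed = emitted ⇒ πR²·S(1−A) = 4πR²·σT_eq⁴, so T_eq⁴ = S(1−A)/(4σ).
T_eq = [1.12×10⁴ × 0.85 / (4 × 5.67×10⁻⁸)]^(1/4) = (4.20×10¹⁰)^(1/4) = 453 K.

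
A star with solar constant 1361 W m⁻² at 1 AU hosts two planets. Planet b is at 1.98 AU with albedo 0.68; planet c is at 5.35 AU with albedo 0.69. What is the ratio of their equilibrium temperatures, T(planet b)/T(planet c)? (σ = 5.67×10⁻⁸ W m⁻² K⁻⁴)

T₁/T₂ ≈ 1.657

T_eq = [S₀(1−A)/(4σd²)]^(1/4), so T ∝ (1−A)^(1/4) / √d.
T₁ = [1361×0.32/(4×5.67×10⁻⁸×1.98²)]^(1/4) = 148.77 K.
T₂ = [1361×0.31/(4×5.67×10⁻⁸×5.35²)]^(1/4) = 89.79 K.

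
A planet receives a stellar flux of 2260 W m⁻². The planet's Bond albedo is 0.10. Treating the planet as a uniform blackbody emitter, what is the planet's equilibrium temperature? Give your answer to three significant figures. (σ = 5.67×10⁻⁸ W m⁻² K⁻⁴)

Energy balance: absorbed = emitted ⇒ πR²·S(1−A) = 4πR²·σT_eq⁴, so T_eq⁴ = S(1−A)/(4σ).
T_eq = [2260 × 0.90 / (4 × 5.67×10⁻⁸)]^(1/4) = (8.97×10⁹)^(1/4) = 308 K.

T_eq ≈ 308 K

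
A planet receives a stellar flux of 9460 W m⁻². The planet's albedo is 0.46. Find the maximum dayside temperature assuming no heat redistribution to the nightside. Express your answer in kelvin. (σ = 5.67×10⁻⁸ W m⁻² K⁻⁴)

With no redistribution each surface element balances locally: S(1−A) = σT⁴.
T = [9460 × 0.54 / 5.67×10⁻⁸]^(1/4) = (9.01×10¹⁰)^(1/4) = 548 K.

T_ss ≈ 548 K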